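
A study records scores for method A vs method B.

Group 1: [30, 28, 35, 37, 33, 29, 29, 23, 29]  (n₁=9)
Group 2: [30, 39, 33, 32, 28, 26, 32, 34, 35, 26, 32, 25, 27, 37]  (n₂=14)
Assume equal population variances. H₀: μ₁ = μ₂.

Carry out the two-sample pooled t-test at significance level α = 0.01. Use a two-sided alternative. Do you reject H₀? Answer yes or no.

x̄₁=30.333, s₁=4.153, n₁=9
x̄₂=31.143, s₂=4.330, n₂=14
s_p² = [8·4.153² + 13·4.330²]/21 = 18.1769
SE = √(s_p²·(1/9+1/14)) = 1.8215
t = (30.333−31.143)/1.8215 = -0.4444
df = 21
p-value (two-sided) = 0.66129
At α=0.01: p ≥ α → fail to reject H₀

reject H₀: no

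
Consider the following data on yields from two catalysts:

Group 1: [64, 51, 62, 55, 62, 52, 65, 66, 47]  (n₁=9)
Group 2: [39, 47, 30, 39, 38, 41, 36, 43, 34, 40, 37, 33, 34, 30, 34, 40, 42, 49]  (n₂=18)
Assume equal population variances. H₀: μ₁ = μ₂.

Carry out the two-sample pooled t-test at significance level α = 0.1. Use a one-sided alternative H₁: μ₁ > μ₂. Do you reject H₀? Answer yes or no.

x̄₁=58.222, s₁=7.032, n₁=9
x̄₂=38.111, s₂=5.246, n₂=18
s_p² = [8·7.032² + 17·5.246²]/25 = 34.5333
SE = √(s_p²·(1/9+1/18)) = 2.3991
t = (58.222−38.111)/2.3991 = 8.3829
df = 25
p-value (one-sided, H₁ greater) = 0.00000
At α=0.1: p < α → reject H₀

reject H₀: yes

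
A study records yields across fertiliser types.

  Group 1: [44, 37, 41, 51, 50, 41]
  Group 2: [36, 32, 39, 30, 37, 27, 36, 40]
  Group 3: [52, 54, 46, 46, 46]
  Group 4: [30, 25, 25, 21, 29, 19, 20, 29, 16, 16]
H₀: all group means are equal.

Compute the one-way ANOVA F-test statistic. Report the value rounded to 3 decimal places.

Group means [44.00, 34.62, 48.80, 23.00], grand mean 35.000
SSB = Σnᵢ(x̄ᵢ−x̄)² = 2879.325; SSW = ΣΣ(x−x̄ᵢ)² = 612.675
MSB = 2879.325/3 = 959.7750; MSW = 612.675/25 = 24.5070
F = MSB/MSW = 39.1633
df = (3, 25)

test statistic = 39.163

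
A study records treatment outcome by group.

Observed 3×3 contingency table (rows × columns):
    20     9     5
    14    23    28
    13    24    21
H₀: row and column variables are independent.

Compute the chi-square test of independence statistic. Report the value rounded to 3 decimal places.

Row totals [34, 65, 58], col totals [47, 56, 54], n=157
χ² = (20−10.18)²/10.18 + (9−12.13)²/12.13 + (5−11.69)²/11.69 + (14−19.46)²/19.46 + (23−23.18)²/23.18 + (28−22.36)²/22.36 + (13−17.36)²/17.36 + (24−20.69)²/20.69 + (21−19.95)²/19.95 = 18.7552
df = 4

test statistic = 18.755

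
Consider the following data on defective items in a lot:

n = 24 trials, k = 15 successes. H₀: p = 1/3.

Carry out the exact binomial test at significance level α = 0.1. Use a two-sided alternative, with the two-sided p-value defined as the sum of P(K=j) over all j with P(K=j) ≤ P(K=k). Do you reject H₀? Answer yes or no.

reject H₀: yes

Exact binomial: n=24, k=15, p₀=1/3=0.3333
P(X=j) = C(n,j)·p₀^j·(1−p₀)^(n−j); p = Σ P(X=j) over j with P(X=j) ≤ P(X=15)
p-value (two-sided) = 0.00400
At α=0.1: p < α → reject H₀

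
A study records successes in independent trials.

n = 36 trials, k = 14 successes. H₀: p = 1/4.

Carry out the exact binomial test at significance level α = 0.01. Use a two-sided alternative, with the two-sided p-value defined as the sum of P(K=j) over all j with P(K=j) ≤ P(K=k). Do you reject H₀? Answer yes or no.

reject H₀: no

Exact binomial: n=36, k=14, p₀=1/4=0.2500
P(X=j) = C(n,j)·p₀^j·(1−p₀)^(n−j); p = Σ P(X=j) over j with P(X=j) ≤ P(X=14)
p-value (two-sided) = 0.08030
At α=0.01: p ≥ α → fail to reject H₀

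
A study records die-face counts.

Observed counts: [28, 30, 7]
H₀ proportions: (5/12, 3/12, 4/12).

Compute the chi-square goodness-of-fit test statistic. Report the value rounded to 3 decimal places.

test statistic = 21.594

n = 65; E_i = n·p_i = [27.08, 16.25, 21.67]
χ² = (28−27.08)²/27.08 + (30−16.25)²/16.25 + (7−21.67)²/21.67 = 21.5938
df = 2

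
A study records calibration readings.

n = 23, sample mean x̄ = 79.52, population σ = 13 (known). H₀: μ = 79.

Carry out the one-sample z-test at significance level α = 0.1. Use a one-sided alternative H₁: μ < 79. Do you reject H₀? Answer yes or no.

SE = σ/√n = 13/√23 = 2.7107
z = (x̄−μ₀)/SE = (79.52−79)/2.7107 = 0.1918
p-value (one-sided, H₁ less) = 0.57606
At α=0.1: p ≥ α → fail to reject H₀

reject H₀: no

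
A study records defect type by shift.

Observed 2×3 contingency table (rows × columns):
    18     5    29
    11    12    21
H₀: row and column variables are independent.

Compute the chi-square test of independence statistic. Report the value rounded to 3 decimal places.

test statistic = 5.222

Row totals [52, 44], col totals [29, 17, 50], n=96
χ² = (18−15.71)²/15.71 + (5−9.21)²/9.21 + (29−27.08)²/27.08 + (11−13.29)²/13.29 + (12−7.79)²/7.79 + (21−22.92)²/22.92 = 5.2216
df = 2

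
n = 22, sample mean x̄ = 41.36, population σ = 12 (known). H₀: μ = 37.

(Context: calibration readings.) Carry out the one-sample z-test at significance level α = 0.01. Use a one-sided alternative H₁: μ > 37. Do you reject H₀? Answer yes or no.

reject H₀: no

SE = σ/√n = 12/√22 = 2.5584
z = (x̄−μ₀)/SE = (41.36−37)/2.5584 = 1.7042
p-value (one-sided, H₁ greater) = 0.04417
At α=0.01: p ≥ α → fail to reject H₀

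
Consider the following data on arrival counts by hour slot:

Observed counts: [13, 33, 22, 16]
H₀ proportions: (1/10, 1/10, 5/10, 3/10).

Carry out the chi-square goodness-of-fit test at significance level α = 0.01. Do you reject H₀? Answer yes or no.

n = 84; E_i = n·p_i = [8.40, 8.40, 42.00, 25.20]
χ² = (13−8.40)²/8.40 + (33−8.40)²/8.40 + (22−42.00)²/42.00 + (16−25.20)²/25.20 = 87.4444
df = 3
p-value (upper-tail) = 0.00000
At α=0.01: p < α → reject H₀

reject H₀: yes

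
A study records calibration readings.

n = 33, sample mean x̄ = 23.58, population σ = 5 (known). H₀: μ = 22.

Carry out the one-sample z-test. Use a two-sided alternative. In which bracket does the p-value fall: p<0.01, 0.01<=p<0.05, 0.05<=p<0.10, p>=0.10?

p-value bracket: 0.05<=p<0.10

SE = σ/√n = 5/√33 = 0.8704
z = (x̄−μ₀)/SE = (23.58−22)/0.8704 = 1.8153
p-value (two-sided) = 0.06948
→ bracket: 0.05<=p<0.10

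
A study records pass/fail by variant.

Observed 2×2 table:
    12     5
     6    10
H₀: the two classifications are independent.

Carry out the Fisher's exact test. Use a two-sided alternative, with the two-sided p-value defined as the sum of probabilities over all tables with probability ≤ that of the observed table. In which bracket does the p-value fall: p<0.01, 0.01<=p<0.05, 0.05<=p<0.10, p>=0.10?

Margins: r₁=17, r₂=16, c₁=18, c₂=15, n=33
p_obs = C(17,12)·C(16,6)/C(33,18); sum pmf over tables with pmf ≤ p_obs
p-value (two-sided) = 0.08441
→ bracket: 0.05<=p<0.10

p-value bracket: 0.05<=p<0.10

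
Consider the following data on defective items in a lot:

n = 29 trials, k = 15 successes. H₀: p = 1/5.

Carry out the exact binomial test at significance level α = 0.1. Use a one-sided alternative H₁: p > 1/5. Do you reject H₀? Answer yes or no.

reject H₀: yes

Exact binomial: n=29, k=15, p₀=1/5=0.2000
P(X≥15) from Σ C(n,i)·p₀^i·(1−p₀)^(n−i)
p-value (one-sided, H₁ greater) = 0.00014
At α=0.1: p < α → reject H₀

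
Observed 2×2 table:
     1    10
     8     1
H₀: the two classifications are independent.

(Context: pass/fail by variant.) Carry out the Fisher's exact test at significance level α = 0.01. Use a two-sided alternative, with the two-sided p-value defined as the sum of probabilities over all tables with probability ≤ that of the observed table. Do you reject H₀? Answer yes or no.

Margins: r₁=11, r₂=9, c₁=9, c₂=11, n=20
p_obs = C(11,1)·C(9,8)/C(20,9); sum pmf over tables with pmf ≤ p_obs
p-value (two-sided) = 0.00092
At α=0.01: p < α → reject H₀

reject H₀: yes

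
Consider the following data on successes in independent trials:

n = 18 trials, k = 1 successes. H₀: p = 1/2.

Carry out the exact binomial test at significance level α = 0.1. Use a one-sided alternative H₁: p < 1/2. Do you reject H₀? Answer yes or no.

Exact binomial: n=18, k=1, p₀=1/2=0.5000
P(X≤1) from Σ C(n,i)·p₀^i·(1−p₀)^(n−i)
p-value (one-sided, H₁ less) = 0.00007
At α=0.1: p < α → reject H₀

reject H₀: yes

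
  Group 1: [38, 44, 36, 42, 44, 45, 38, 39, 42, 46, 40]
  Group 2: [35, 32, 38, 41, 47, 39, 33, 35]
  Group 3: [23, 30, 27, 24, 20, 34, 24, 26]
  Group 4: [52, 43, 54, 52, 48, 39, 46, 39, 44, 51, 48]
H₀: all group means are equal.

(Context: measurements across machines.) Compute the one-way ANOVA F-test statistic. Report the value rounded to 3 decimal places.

Group means [41.27, 37.50, 26.00, 46.91], grand mean 38.895
SSB = Σnᵢ(x̄ᵢ−x̄)² = 2114.488; SSW = ΣΣ(x−x̄ᵢ)² = 681.091
MSB = 2114.488/3 = 704.8293; MSW = 681.091/34 = 20.0321
F = MSB/MSW = 35.1850
df = (3, 34)

test statistic = 35.185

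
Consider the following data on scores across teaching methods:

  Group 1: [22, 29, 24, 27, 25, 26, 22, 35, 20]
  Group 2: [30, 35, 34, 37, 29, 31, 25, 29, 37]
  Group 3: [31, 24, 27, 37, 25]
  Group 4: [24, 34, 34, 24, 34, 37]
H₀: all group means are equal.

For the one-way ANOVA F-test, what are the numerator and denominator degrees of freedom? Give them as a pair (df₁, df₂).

k = 4 groups, N = 29 total
df = (k−1, N−k) = (4−1, 29−4) = (3, 25)

degrees of freedom = [3, 25]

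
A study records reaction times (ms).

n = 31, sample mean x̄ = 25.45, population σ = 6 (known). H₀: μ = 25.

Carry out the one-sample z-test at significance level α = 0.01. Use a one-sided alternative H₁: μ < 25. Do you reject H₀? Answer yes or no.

SE = σ/√n = 6/√31 = 1.0776
z = (x̄−μ₀)/SE = (25.45−25)/1.0776 = 0.4176
p-value (one-sided, H₁ less) = 0.66187
At α=0.01: p ≥ α → fail to reject H₀

reject H₀: no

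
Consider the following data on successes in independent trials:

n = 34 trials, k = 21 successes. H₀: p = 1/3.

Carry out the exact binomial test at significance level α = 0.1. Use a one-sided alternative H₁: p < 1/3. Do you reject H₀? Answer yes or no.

Exact binomial: n=34, k=21, p₀=1/3=0.3333
P(X≤21) from Σ C(n,i)·p₀^i·(1−p₀)^(n−i)
p-value (one-sided, H₁ less) = 0.99982
At α=0.1: p ≥ α → fail to reject H₀

reject H₀: no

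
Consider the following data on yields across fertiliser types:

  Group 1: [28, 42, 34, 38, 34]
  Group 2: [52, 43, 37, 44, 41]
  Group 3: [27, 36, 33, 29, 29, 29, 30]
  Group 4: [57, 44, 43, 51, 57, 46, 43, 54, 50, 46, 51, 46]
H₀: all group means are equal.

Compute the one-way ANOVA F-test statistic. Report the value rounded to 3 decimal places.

test statistic = 25.456

Group means [35.20, 43.40, 30.43, 49.00], grand mean 41.172
SSB = Σnᵢ(x̄ᵢ−x̄)² = 1746.424; SSW = ΣΣ(x−x̄ᵢ)² = 571.714
MSB = 1746.424/3 = 582.1412; MSW = 571.714/25 = 22.8686
F = MSB/MSW = 25.4560
df = (3, 25)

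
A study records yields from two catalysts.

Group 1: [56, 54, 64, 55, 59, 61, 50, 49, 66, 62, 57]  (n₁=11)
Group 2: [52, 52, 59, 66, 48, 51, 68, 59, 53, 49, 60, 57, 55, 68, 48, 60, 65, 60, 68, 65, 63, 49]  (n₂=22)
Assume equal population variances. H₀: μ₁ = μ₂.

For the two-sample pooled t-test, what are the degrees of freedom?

df = n₁ + n₂ − 2 = 11 + 22 − 2 = 31

degrees of freedom = 31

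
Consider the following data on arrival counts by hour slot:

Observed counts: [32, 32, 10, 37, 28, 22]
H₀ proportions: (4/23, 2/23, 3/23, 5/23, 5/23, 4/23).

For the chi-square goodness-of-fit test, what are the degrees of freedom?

df = k − 1 = 6 − 1 = 5

degrees of freedom = 5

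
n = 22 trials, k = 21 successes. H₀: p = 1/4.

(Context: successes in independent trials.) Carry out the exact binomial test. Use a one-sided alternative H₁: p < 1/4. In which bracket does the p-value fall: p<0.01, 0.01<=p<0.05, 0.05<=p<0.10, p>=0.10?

Exact binomial: n=22, k=21, p₀=1/4=0.2500
P(X≤21) from Σ C(n,i)·p₀^i·(1−p₀)^(n−i)
p-value (one-sided, H₁ less) = 1.00000
→ bracket: p>=0.10

p-value bracket: p>=0.10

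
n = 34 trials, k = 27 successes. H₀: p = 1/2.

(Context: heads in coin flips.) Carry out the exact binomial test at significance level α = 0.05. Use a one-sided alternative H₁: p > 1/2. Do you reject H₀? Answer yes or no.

Exact binomial: n=34, k=27, p₀=1/2=0.5000
P(X≥27) from Σ C(n,i)·p₀^i·(1−p₀)^(n−i)
p-value (one-sided, H₁ greater) = 0.00041
At α=0.05: p < α → reject H₀

reject H₀: yes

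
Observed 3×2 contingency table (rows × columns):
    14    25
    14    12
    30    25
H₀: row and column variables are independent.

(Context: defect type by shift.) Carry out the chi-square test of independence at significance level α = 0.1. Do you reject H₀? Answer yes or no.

reject H₀: no

Row totals [39, 26, 55], col totals [58, 62], n=120
χ² = (14−18.85)²/18.85 + (25−20.15)²/20.15 + (14−12.57)²/12.57 + (12−13.43)²/13.43 + (30−26.58)²/26.58 + (25−28.42)²/28.42 = 3.5816
df = 2
p-value (upper-tail) = 0.16683
At α=0.1: p ≥ α → fail to reject H₀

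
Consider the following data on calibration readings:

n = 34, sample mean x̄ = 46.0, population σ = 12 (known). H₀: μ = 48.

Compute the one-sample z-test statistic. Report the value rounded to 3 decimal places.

test statistic = -0.972

SE = σ/√n = 12/√34 = 2.0580
z = (x̄−μ₀)/SE = (46.0−48)/2.0580 = -0.9718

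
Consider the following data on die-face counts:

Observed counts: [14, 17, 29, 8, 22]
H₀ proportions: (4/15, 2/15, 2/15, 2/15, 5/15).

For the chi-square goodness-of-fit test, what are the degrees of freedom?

df = k − 1 = 5 − 1 = 4

degrees of freedom = 4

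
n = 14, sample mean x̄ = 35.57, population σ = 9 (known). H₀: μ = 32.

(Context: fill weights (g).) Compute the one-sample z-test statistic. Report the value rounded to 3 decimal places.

test statistic = 1.484

SE = σ/√n = 9/√14 = 2.4054
z = (x̄−μ₀)/SE = (35.57−32)/2.4054 = 1.4842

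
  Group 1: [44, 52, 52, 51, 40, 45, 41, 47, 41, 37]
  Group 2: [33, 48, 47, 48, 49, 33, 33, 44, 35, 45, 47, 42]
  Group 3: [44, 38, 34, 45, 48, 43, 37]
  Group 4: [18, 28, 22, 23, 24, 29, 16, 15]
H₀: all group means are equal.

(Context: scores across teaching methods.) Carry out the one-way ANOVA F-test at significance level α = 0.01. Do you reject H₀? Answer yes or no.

reject H₀: yes

Group means [45.00, 42.00, 41.29, 21.88], grand mean 38.324
SSB = Σnᵢ(x̄ᵢ−x̄)² = 2833.805; SSW = ΣΣ(x−x̄ᵢ)² = 1078.304
MSB = 2833.805/3 = 944.6015; MSW = 1078.304/33 = 32.6759
F = MSB/MSW = 28.9082
df = (3, 33)
p-value (upper-tail) = 0.00000
At α=0.01: p < α → reject H₀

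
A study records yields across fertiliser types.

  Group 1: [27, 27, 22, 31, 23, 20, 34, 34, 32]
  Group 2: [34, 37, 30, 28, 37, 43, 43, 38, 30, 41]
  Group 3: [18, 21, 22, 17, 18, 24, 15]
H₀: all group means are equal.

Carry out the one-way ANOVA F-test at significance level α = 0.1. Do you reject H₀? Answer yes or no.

Group means [27.78, 36.10, 19.29], grand mean 28.692
SSB = Σnᵢ(x̄ᵢ−x̄)² = 1175.654; SSW = ΣΣ(x−x̄ᵢ)² = 551.884
MSB = 1175.654/2 = 587.8272; MSW = 551.884/23 = 23.9950
F = MSB/MSW = 24.4979
df = (2, 23)
p-value (upper-tail) = 0.00000
At α=0.1: p < α → reject H₀

reject H₀: yes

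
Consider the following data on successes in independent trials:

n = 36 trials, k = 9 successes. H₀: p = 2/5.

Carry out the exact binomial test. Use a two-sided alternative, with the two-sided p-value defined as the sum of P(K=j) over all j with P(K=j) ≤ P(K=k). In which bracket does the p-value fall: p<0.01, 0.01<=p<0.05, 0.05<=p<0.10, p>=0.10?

p-value bracket: 0.05<=p<0.10

Exact binomial: n=36, k=9, p₀=2/5=0.4000
P(X=j) = C(n,j)·p₀^j·(1−p₀)^(n−j); p = Σ P(X=j) over j with P(X=j) ≤ P(X=9)
p-value (two-sided) = 0.08754
→ bracket: 0.05<=p<0.10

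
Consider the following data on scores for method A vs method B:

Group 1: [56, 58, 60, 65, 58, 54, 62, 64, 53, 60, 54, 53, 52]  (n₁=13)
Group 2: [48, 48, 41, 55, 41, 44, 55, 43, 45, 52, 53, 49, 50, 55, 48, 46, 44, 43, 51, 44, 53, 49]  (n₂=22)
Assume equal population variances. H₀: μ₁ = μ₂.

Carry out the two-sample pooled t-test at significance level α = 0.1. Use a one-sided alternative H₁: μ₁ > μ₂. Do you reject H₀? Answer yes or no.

x̄₁=57.615, s₁=4.369, n₁=13
x̄₂=48.045, s₂=4.562, n₂=22
s_p² = [12·4.369² + 21·4.562²]/33 = 20.1828
SE = √(s_p²·(1/13+1/22)) = 1.5716
t = (57.615−48.045)/1.5716 = 6.0893
df = 33
p-value (one-sided, H₁ greater) = 0.00000
At α=0.1: p < α → reject H₀

reject H₀: yes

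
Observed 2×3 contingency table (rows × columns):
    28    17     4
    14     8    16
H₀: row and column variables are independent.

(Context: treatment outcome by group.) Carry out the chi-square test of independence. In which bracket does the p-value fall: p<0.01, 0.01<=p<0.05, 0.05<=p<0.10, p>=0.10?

p-value bracket: p<0.01

Row totals [49, 38], col totals [42, 25, 20], n=87
χ² = (28−23.66)²/23.66 + (17−14.08)²/14.08 + (4−11.26)²/11.26 + (14−18.34)²/18.34 + (8−10.92)²/10.92 + (16−8.74)²/8.74 = 13.9387
df = 2
p-value (upper-tail) = 0.00094
→ bracket: p<0.01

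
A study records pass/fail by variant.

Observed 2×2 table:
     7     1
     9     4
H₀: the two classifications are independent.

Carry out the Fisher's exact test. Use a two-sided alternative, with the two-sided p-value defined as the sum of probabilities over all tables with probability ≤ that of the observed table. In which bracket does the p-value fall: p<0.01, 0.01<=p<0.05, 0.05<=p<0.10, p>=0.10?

Margins: r₁=8, r₂=13, c₁=16, c₂=5, n=21
p_obs = C(8,7)·C(13,9)/C(21,16); sum pmf over tables with pmf ≤ p_obs
p-value (two-sided) = 0.60647
→ bracket: p>=0.10

p-value bracket: p>=0.10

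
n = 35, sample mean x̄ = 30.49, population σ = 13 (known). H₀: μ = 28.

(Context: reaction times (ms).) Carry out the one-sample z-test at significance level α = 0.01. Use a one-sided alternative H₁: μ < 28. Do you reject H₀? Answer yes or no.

reject H₀: no

SE = σ/√n = 13/√35 = 2.1974
z = (x̄−μ₀)/SE = (30.49−28)/2.1974 = 1.1332
p-value (one-sided, H₁ less) = 0.87143
At α=0.01: p ≥ α → fail to reject H₀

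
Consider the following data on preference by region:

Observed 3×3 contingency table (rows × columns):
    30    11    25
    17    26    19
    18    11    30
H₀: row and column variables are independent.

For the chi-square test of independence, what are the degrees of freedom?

df = (r−1)(c−1) = (3−1)·(3−1) = 4

degrees of freedom = 4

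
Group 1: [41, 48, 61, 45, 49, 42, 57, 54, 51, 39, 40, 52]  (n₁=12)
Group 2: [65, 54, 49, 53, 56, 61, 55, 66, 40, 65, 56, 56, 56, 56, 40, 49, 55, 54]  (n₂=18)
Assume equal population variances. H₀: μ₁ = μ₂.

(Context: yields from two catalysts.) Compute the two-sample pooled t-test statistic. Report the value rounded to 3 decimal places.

x̄₁=48.250, s₁=7.073, n₁=12
x̄₂=54.778, s₂=7.232, n₂=18
s_p² = [11·7.073² + 17·7.232²]/28 = 51.4058
SE = √(s_p²·(1/12+1/18)) = 2.6720
t = (48.250−54.778)/2.6720 = -2.4430
df = 28

test statistic = -2.443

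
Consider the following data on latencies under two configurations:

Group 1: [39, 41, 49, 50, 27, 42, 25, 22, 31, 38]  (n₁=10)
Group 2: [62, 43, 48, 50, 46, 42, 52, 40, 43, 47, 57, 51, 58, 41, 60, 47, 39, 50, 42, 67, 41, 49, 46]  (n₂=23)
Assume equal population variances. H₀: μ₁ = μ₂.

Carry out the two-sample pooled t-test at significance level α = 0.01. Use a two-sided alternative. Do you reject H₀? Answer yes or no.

x̄₁=36.400, s₁=9.778, n₁=10
x̄₂=48.739, s₂=7.623, n₂=23
s_p² = [9·9.778² + 22·7.623²]/31 = 68.9947
SE = √(s_p²·(1/10+1/23)) = 3.1463
t = (36.400−48.739)/3.1463 = -3.9218
df = 31
p-value (two-sided) = 0.00045
At α=0.01: p < α → reject H₀

reject H₀: yes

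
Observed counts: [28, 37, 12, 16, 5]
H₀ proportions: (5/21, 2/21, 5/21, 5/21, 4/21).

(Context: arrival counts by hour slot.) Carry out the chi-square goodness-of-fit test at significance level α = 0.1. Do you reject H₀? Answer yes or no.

reject H₀: yes

n = 98; E_i = n·p_i = [23.33, 9.33, 23.33, 23.33, 18.67]
χ² = (28−23.33)²/23.33 + (37−9.33)²/9.33 + (12−23.33)²/23.33 + (16−23.33)²/23.33 + (5−18.67)²/18.67 = 100.7607
df = 4
p-value (upper-tail) = 0.00000
At α=0.1: p < α → reject H₀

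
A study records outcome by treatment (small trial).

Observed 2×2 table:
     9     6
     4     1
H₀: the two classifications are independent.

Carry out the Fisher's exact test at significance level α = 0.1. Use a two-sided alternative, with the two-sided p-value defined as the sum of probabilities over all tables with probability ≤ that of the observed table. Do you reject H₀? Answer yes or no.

Margins: r₁=15, r₂=5, c₁=13, c₂=7, n=20
p_obs = C(15,9)·C(5,4)/C(20,13); sum pmf over tables with pmf ≤ p_obs
p-value (two-sided) = 0.61262
At α=0.1: p ≥ α → fail to reject H₀

reject H₀: no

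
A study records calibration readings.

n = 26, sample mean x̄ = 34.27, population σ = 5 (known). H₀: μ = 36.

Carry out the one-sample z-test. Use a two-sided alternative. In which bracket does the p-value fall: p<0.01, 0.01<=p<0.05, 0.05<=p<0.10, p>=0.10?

SE = σ/√n = 5/√26 = 0.9806
z = (x̄−μ₀)/SE = (34.27−36)/0.9806 = -1.7643
p-value (two-sided) = 0.07769
→ bracket: 0.05<=p<0.10

p-value bracket: 0.05<=p<0.10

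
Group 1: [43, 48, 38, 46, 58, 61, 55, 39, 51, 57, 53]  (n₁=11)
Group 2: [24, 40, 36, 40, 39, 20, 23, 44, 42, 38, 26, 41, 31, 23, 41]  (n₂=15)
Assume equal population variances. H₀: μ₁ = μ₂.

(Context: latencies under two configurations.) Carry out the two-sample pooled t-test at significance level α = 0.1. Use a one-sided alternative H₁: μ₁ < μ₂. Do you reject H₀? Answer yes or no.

x̄₁=49.909, s₁=7.765, n₁=11
x̄₂=33.867, s₂=8.408, n₂=15
s_p² = [10·7.765² + 14·8.408²]/24 = 66.3601
SE = √(s_p²·(1/11+1/15)) = 3.2337
t = (49.909−33.867)/3.2337 = 4.9610
df = 24
p-value (one-sided, H₁ less) = 0.99998
At α=0.1: p ≥ α → fail to reject H₀

reject H₀: no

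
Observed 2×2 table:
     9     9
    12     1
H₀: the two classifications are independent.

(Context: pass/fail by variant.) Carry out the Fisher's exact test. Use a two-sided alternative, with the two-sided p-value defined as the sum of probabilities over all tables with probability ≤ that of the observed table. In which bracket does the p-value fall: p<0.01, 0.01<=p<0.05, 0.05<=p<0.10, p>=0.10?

p-value bracket: 0.01<=p<0.05

Margins: r₁=18, r₂=13, c₁=21, c₂=10, n=31
p_obs = C(18,9)·C(13,12)/C(31,21); sum pmf over tables with pmf ≤ p_obs
p-value (two-sided) = 0.01997
→ bracket: 0.01<=p<0.05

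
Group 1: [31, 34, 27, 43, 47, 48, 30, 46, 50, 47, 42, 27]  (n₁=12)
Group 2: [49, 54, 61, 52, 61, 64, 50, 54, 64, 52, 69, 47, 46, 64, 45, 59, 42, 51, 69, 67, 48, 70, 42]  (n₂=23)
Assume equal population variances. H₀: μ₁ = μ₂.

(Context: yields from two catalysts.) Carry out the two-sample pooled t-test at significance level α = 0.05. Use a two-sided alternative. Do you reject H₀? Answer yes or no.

reject H₀: yes

x̄₁=39.333, s₁=8.845, n₁=12
x̄₂=55.652, s₂=9.073, n₂=23
s_p² = [11·8.845² + 22·9.073²]/33 = 80.9662
SE = √(s_p²·(1/12+1/23)) = 3.2043
t = (39.333−55.652)/3.2043 = -5.0928
df = 33
p-value (two-sided) = 0.00001
At α=0.05: p < α → reject H₀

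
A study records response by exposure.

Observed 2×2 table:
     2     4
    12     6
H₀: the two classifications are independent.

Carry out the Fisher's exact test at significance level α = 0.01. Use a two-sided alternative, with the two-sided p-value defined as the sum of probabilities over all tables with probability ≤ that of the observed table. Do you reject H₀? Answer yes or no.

reject H₀: no

Margins: r₁=6, r₂=18, c₁=14, c₂=10, n=24
p_obs = C(6,2)·C(18,12)/C(24,14); sum pmf over tables with pmf ≤ p_obs
p-value (two-sided) = 0.19206
At α=0.01: p ≥ α → fail to reject H₀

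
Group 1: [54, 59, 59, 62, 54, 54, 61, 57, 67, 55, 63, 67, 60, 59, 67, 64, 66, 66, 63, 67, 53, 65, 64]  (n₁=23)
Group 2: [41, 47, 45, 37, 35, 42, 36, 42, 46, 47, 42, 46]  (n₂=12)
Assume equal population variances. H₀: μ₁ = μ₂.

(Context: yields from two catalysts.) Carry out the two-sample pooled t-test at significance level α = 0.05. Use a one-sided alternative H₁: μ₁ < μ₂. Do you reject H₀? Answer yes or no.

x̄₁=61.130, s₁=4.827, n₁=23
x̄₂=42.167, s₂=4.282, n₂=12
s_p² = [22·4.827² + 11·4.282²]/33 = 21.6447
SE = √(s_p²·(1/23+1/12)) = 1.6567
t = (61.130−42.167)/1.6567 = 11.4464
df = 33
p-value (one-sided, H₁ less) = 1.00000
At α=0.05: p ≥ α → fail to reject H₀

reject H₀: no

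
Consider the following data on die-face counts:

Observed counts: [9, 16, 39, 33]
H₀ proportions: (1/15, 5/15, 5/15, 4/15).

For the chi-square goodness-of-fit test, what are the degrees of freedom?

df = k − 1 = 4 − 1 = 3

degrees of freedom = 3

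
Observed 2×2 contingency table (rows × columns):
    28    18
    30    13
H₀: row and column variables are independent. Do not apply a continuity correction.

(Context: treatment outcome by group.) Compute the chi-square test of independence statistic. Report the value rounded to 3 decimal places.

test statistic = 0.775

Row totals [46, 43], col totals [58, 31], n=89
χ² = (28−29.98)²/29.98 + (18−16.02)²/16.02 + (30−28.02)²/28.02 + (13−14.98)²/14.98 = 0.7752
df = 1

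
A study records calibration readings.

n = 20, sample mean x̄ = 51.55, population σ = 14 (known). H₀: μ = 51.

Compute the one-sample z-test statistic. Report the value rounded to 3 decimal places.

test statistic = 0.176

SE = σ/√n = 14/√20 = 3.1305
z = (x̄−μ₀)/SE = (51.55−51)/3.1305 = 0.1757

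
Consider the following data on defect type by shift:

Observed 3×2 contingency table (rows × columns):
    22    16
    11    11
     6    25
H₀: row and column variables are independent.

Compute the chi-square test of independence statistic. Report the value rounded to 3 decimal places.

test statistic = 10.959

Row totals [38, 22, 31], col totals [39, 52], n=91
χ² = (22−16.29)²/16.29 + (16−21.71)²/21.71 + (11−9.43)²/9.43 + (11−12.57)²/12.57 + (6−13.29)²/13.29 + (25−17.71)²/17.71 = 10.9590
df = 2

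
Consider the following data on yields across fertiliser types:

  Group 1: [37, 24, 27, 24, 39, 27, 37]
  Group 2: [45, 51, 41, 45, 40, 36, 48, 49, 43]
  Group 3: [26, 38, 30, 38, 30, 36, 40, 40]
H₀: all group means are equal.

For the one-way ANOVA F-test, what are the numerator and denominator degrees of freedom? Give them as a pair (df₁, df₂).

degrees of freedom = [2, 21]

k = 3 groups, N = 24 total
df = (k−1, N−k) = (3−1, 24−3) = (2, 21)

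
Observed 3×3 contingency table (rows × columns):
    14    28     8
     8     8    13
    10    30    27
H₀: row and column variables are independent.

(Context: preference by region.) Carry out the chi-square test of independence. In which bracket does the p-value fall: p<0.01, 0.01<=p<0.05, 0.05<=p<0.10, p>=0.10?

Row totals [50, 29, 67], col totals [32, 66, 48], n=146
χ² = (14−10.96)²/10.96 + (28−22.60)²/22.60 + (8−16.44)²/16.44 + (8−6.36)²/6.36 + (8−13.11)²/13.11 + (13−9.53)²/9.53 + (10−14.68)²/14.68 + (30−30.29)²/30.29 + (27−22.03)²/22.03 = 12.7608
df = 4
p-value (upper-tail) = 0.01251
→ bracket: 0.01<=p<0.05

p-value bracket: 0.01<=p<0.05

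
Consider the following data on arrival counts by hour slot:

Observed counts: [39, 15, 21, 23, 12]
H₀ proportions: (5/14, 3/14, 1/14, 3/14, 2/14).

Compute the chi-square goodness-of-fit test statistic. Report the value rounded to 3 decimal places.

n = 110; E_i = n·p_i = [39.29, 23.57, 7.86, 23.57, 15.71]
χ² = (39−39.29)²/39.29 + (15−23.57)²/23.57 + (21−7.86)²/7.86 + (23−23.57)²/23.57 + (12−15.71)²/15.71 = 25.9952
df = 4

test statistic = 25.995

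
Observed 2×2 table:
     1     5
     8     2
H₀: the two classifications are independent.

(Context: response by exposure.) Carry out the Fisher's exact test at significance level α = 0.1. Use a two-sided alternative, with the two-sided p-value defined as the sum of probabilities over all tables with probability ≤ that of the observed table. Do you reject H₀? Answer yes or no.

reject H₀: yes

Margins: r₁=6, r₂=10, c₁=9, c₂=7, n=16
p_obs = C(6,1)·C(10,8)/C(16,9); sum pmf over tables with pmf ≤ p_obs
p-value (two-sided) = 0.03497
At α=0.1: p < α → reject H₀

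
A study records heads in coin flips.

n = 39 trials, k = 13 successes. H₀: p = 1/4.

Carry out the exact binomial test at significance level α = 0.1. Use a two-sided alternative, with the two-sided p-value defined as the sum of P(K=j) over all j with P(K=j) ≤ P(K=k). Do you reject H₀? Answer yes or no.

reject H₀: no

Exact binomial: n=39, k=13, p₀=1/4=0.2500
P(X=j) = C(n,j)·p₀^j·(1−p₀)^(n−j); p = Σ P(X=j) over j with P(X=j) ≤ P(X=13)
p-value (two-sided) = 0.26569
At α=0.1: p ≥ α → fail to reject H₀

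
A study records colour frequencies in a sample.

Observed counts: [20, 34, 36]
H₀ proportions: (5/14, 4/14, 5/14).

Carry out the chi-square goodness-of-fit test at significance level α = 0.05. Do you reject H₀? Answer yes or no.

reject H₀: yes

n = 90; E_i = n·p_i = [32.14, 25.71, 32.14]
χ² = (20−32.14)²/32.14 + (34−25.71)²/25.71 + (36−32.14)²/32.14 = 7.7200
df = 2
p-value (upper-tail) = 0.02107
At α=0.05: p < α → reject H₀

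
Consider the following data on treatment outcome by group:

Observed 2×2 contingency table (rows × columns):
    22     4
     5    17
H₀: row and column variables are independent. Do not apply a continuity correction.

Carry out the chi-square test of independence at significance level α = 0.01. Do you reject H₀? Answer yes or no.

reject H₀: yes

Row totals [26, 22], col totals [27, 21], n=48
χ² = (22−14.62)²/14.62 + (4−11.38)²/11.38 + (5−12.38)²/12.38 + (17−9.62)²/9.62 = 18.5468
df = 1
p-value (upper-tail) = 0.00002
At α=0.01: p < α → reject H₀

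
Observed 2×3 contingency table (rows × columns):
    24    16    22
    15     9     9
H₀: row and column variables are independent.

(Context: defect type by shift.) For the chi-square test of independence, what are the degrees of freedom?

degrees of freedom = 2

df = (r−1)(c−1) = (2−1)·(3−1) = 2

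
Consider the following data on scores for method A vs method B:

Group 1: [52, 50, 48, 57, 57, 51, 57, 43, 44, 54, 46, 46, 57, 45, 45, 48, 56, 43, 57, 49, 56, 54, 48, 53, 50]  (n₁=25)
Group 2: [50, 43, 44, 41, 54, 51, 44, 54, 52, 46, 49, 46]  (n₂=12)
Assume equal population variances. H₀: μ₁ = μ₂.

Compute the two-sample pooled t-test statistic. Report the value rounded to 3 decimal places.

test statistic = 1.674

x̄₁=50.640, s₁=4.923, n₁=25
x̄₂=47.833, s₂=4.428, n₂=12
s_p² = [24·4.923² + 11·4.428²]/35 = 22.7836
SE = √(s_p²·(1/25+1/12)) = 1.6763
t = (50.640−47.833)/1.6763 = 1.6743
df = 35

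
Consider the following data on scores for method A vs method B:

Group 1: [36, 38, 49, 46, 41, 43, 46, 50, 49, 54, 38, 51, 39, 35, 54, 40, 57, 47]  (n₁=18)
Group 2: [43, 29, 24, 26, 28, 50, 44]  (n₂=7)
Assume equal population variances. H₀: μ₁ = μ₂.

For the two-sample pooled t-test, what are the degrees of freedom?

degrees of freedom = 23

df = n₁ + n₂ − 2 = 18 + 7 − 2 = 23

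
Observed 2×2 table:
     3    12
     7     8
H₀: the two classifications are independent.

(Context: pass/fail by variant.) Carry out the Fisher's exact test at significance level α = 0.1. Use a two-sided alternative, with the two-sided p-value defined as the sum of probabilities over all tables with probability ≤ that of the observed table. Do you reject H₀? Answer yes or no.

reject H₀: no

Margins: r₁=15, r₂=15, c₁=10, c₂=20, n=30
p_obs = C(15,3)·C(15,7)/C(30,10); sum pmf over tables with pmf ≤ p_obs
p-value (two-sided) = 0.24508
At α=0.1: p ≥ α → fail to reject H₀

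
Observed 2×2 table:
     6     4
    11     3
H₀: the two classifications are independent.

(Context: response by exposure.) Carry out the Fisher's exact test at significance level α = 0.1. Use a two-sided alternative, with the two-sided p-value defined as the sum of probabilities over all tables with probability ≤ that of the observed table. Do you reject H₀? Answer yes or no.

Margins: r₁=10, r₂=14, c₁=17, c₂=7, n=24
p_obs = C(10,6)·C(14,11)/C(24,17); sum pmf over tables with pmf ≤ p_obs
p-value (two-sided) = 0.39264
At α=0.1: p ≥ α → fail to reject H₀

reject H₀: no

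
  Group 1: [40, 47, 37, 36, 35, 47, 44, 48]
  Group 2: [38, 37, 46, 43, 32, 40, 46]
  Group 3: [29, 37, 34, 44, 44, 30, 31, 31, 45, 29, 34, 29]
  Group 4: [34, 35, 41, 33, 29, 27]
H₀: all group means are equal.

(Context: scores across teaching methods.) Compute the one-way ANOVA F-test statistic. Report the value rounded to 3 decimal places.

Group means [41.75, 40.29, 34.75, 33.17], grand mean 37.333
SSB = Σnᵢ(x̄ᵢ−x̄)² = 401.321; SSW = ΣΣ(x−x̄ᵢ)² = 914.012
MSB = 401.321/3 = 133.7738; MSW = 914.012/29 = 31.5177
F = MSB/MSW = 4.2444
df = (3, 29)

test statistic = 4.244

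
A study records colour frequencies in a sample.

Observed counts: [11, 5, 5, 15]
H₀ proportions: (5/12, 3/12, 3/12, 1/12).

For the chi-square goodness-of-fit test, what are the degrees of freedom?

df = k − 1 = 4 − 1 = 3

degrees of freedom = 3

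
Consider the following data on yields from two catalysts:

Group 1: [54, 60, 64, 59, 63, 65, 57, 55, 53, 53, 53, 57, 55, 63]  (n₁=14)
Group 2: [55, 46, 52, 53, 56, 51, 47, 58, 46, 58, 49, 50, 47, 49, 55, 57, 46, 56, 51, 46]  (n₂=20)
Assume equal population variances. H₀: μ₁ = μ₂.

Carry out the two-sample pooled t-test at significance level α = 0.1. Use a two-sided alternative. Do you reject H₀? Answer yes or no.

x̄₁=57.929, s₁=4.393, n₁=14
x̄₂=51.400, s₂=4.346, n₂=20
s_p² = [13·4.393² + 19·4.346²]/32 = 19.0540
SE = √(s_p²·(1/14+1/20)) = 1.5211
t = (57.929−51.400)/1.5211 = 4.2920
df = 32
p-value (two-sided) = 0.00015
At α=0.1: p < α → reject H₀

reject H₀: yes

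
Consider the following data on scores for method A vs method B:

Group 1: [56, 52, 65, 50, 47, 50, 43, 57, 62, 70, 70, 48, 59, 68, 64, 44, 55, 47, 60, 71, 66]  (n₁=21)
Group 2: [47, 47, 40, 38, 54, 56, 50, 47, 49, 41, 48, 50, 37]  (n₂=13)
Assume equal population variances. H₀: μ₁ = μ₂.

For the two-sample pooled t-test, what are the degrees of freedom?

degrees of freedom = 32

df = n₁ + n₂ − 2 = 21 + 13 − 2 = 32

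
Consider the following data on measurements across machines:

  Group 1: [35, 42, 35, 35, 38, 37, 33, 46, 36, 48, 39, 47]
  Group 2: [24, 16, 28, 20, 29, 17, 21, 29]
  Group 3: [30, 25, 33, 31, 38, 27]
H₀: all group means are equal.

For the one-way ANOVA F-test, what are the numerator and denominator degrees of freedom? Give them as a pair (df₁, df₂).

k = 3 groups, N = 26 total
df = (k−1, N−k) = (3−1, 26−3) = (2, 23)

degrees of freedom = [2, 23]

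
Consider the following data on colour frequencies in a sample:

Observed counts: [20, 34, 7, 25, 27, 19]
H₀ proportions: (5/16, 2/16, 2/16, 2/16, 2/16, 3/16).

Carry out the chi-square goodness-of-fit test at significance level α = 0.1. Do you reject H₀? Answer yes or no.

n = 132; E_i = n·p_i = [41.25, 16.50, 16.50, 16.50, 16.50, 24.75]
χ² = (20−41.25)²/41.25 + (34−16.50)²/16.50 + (7−16.50)²/16.50 + (25−16.50)²/16.50 + (27−16.50)²/16.50 + (19−24.75)²/24.75 = 47.3737
df = 5
p-value (upper-tail) = 0.00000
At α=0.1: p < α → reject H₀

reject H₀: yes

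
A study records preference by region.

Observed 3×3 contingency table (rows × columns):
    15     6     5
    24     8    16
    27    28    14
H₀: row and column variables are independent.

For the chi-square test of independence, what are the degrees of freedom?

df = (r−1)(c−1) = (3−1)·(3−1) = 4

degrees of freedom = 4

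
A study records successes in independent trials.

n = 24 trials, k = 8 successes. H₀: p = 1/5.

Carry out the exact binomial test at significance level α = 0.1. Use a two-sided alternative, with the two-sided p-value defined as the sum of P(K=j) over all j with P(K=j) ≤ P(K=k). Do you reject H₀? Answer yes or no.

Exact binomial: n=24, k=8, p₀=1/5=0.2000
P(X=j) = C(n,j)·p₀^j·(1−p₀)^(n−j); p = Σ P(X=j) over j with P(X=j) ≤ P(X=8)
p-value (two-sided) = 0.12223
At α=0.1: p ≥ α → fail to reject H₀

reject H₀: no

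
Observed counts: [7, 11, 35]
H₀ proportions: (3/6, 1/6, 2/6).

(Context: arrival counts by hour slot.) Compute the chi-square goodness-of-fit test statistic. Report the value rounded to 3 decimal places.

n = 53; E_i = n·p_i = [26.50, 8.83, 17.67]
χ² = (7−26.50)²/26.50 + (11−8.83)²/8.83 + (35−17.67)²/17.67 = 31.8868
df = 2

test statistic = 31.887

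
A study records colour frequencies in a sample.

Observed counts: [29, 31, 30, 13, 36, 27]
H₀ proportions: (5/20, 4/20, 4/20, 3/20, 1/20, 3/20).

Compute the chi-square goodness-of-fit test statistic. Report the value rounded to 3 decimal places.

test statistic = 102.528

n = 166; E_i = n·p_i = [41.50, 33.20, 33.20, 24.90, 8.30, 24.90]
χ² = (29−41.50)²/41.50 + (31−33.20)²/33.20 + (30−33.20)²/33.20 + (13−24.90)²/24.90 + (36−8.30)²/8.30 + (27−24.90)²/24.90 = 102.5281
df = 5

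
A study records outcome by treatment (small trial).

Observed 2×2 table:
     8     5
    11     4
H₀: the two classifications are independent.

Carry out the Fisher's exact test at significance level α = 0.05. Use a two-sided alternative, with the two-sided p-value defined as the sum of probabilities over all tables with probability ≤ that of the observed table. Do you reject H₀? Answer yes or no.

Margins: r₁=13, r₂=15, c₁=19, c₂=9, n=28
p_obs = C(13,8)·C(15,11)/C(28,19); sum pmf over tables with pmf ≤ p_obs
p-value (two-sided) = 0.68913
At α=0.05: p ≥ α → fail to reject H₀

reject H₀: no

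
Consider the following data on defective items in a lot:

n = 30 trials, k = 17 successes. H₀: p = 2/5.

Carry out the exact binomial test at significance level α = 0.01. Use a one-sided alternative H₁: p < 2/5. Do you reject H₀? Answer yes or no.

reject H₀: no

Exact binomial: n=30, k=17, p₀=2/5=0.4000
P(X≤17) from Σ C(n,i)·p₀^i·(1−p₀)^(n−i)
p-value (one-sided, H₁ less) = 0.97876
At α=0.01: p ≥ α → fail to reject H₀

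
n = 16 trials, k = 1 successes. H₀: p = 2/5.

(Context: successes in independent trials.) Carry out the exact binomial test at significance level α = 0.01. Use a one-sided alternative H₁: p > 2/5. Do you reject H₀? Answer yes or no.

Exact binomial: n=16, k=1, p₀=2/5=0.4000
P(X≥1) from Σ C(n,i)·p₀^i·(1−p₀)^(n−i)
p-value (one-sided, H₁ greater) = 0.99972
At α=0.01: p ≥ α → fail to reject H₀

reject H₀: no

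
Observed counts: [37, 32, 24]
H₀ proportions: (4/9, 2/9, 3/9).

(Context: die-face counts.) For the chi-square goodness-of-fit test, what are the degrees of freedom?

df = k − 1 = 3 − 1 = 2

degrees of freedom = 2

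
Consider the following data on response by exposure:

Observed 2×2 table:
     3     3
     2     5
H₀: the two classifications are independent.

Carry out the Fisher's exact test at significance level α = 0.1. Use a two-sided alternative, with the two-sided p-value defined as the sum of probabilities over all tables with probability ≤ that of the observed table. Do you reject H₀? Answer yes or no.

reject H₀: no

Margins: r₁=6, r₂=7, c₁=5, c₂=8, n=13
p_obs = C(6,3)·C(7,2)/C(13,5); sum pmf over tables with pmf ≤ p_obs
p-value (two-sided) = 0.59207
At α=0.1: p ≥ α → fail to reject H₀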